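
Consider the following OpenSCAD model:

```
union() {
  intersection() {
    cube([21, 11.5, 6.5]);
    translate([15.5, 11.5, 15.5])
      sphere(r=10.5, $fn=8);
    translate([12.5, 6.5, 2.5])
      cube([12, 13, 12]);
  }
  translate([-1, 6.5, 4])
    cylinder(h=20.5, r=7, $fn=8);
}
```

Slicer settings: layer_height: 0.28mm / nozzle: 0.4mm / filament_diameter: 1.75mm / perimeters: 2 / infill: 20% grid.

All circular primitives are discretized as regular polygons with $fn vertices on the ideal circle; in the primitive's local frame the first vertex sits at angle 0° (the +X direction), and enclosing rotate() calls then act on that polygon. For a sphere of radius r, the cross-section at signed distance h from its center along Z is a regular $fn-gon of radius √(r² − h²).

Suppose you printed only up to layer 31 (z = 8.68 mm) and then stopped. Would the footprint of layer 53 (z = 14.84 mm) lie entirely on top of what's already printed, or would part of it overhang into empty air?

entirely on top

Compare the two slices. At z = 8.68: the cube does not reach this height (z outside [0, 6.5]); the r=10.5 sphere at (15.5, 11.5) slices to a regular 8-gon of circumradius 7.984 (√(r²−h²) with h=6.82 from center) (area = (8/2)·7.984²·sin(360°/8) = 180.28 mm²); the cube at (12.5, 6.5) is present — its section is the full 12×13 rectangle (area 156.00 mm²); After intersecting: at least one operand is absent at this height, so nothing remains; the cylinder at (-1, 6.5): section is a regular 8-gon, circumradius r=7 (area = (8/2)·7.000²·sin(360°/8) = 138.59 mm²); Combining (union): only the r=7 cylinder at (-1, 6.5) is present, so the union is just that shape — area = 138.59 mm². At z = 14.84: the cube does not reach this height (z outside [0, 6.5]); the r=10.5 sphere at (15.5, 11.5) slices to a regular 8-gon of circumradius 10.479 (√(r²−h²) with h=0.66 from center) (area = (8/2)·10.479²·sin(360°/8) = 310.60 mm²); the cube at (12.5, 6.5) is not intersected at this z (z outside [2.5, 14.5]); Taking the intersection: at least one operand is absent at this height, so nothing remains; the r=7 cylinder at (-1, 6.5) contributes a regular 8-gon of circumradius 7 (area = (8/2)·7.000²·sin(360°/8) = 138.59 mm²); Taking the union: only the r=7 cylinder at (-1, 6.5) is present, so the union is just that shape — area = 138.59 mm². Checking containment: the cross-section at z = 14.84 is a subset of the cross-section at z = 8.68.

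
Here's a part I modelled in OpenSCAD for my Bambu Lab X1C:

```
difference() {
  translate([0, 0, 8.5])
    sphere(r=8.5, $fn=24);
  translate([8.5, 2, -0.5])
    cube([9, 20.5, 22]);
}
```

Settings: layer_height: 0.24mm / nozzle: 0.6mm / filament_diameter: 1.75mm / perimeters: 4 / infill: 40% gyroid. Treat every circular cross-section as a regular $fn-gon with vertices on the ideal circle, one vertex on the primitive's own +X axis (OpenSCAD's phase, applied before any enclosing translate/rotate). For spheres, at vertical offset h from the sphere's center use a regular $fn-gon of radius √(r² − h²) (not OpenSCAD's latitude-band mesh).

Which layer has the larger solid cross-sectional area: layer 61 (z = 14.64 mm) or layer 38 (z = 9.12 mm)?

Layer 61 (z = 14.64): the r=8.5 sphere slices to a regular 24-gon of circumradius 5.878 (√(r²−h²) with h=6.14 from center) (area = (24/2)·5.878²·sin(360°/24) = 107.31 mm²); the cube at (8.5, 2) is present — its section is the full 9×20.5 rectangle (area 184.50 mm²); Subtracting the remaining from the first: starting from the r=8.5 sphere (107.31 mm²), the 9×20.5 cube at (8.5, 2) misses the remaining region (no effect) — area = 107.31 mm². So its area = 107.31 mm². Layer 38 (z = 9.12): the sphere: section is a regular 24-gon, circumradius = √(r²−h²) = √(8.5²−0.62²) = 8.477 (area = (24/2)·8.477²·sin(360°/24) = 223.20 mm²); the cube at (8.5, 2) (footprint 9×20.5) is included at this height (area 184.50 mm²); Taking the first minus the rest: starting from the r=8.5 sphere (223.20 mm²), the 9×20.5 cube at (8.5, 2) misses the remaining region (no effect) — area = 223.20 mm². So its area = 223.20 mm². Layer 38 is larger (223.20 vs 107.31 mm²).

layer 38 (z = 9.12 mm)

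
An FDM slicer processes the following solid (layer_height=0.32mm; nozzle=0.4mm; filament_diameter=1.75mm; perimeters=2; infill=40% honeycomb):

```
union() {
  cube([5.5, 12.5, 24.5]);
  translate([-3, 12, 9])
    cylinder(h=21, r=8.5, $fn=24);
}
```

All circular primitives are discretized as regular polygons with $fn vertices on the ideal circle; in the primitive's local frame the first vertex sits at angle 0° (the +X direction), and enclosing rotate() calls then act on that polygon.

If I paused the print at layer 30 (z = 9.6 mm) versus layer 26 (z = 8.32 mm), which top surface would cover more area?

Layer 30 (z = 9.6): the cube is present — its section is the full 5.5×12.5 rectangle (area 68.75 mm²); the cylinder at (-3, 12): section is a regular 24-gon, circumradius r=8.5 (area = (24/2)·8.500²·sin(360°/24) = 224.40 mm²); Merging all regions: the regions partially overlap — summed areas 293.15 mm² minus the doubly-counted overlap 34.02 mm² gives 259.13 mm² — area = 259.13 mm². So its area = 259.13 mm². Layer 26 (z = 8.32): the cube is present — its section is the full 5.5×12.5 rectangle (area 68.75 mm²); the cylinder at (-3, 12) is absent (z outside [9, 30]); Combining (union): only the 5.5×12.5 cube is present, so the union is just that shape — area = 68.75 mm². So its area = 68.75 mm². Layer 30 is larger (259.13 vs 68.75 mm²).

layer 30 (z = 9.6 mm)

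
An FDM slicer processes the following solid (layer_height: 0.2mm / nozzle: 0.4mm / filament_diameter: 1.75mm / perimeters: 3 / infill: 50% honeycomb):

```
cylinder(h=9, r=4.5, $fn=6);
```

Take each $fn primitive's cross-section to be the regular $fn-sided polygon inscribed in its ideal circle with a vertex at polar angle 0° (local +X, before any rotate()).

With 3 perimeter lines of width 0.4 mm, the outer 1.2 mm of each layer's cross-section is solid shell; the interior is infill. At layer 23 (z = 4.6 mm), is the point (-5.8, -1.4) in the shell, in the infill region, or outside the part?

At z = 4.6 mm: the cylinder: section is a regular 6-gon, circumradius r=4.5. Overall, the cross-section is a single solid region. The nearest boundary edge runs (-4.50, 0.00)→(-2.25, -3.90); distance from the point to it = 1.83 mm. The point is not inside any of the regions above, so it lies outside the cross-section (1.83 mm from the nearest boundary).

outside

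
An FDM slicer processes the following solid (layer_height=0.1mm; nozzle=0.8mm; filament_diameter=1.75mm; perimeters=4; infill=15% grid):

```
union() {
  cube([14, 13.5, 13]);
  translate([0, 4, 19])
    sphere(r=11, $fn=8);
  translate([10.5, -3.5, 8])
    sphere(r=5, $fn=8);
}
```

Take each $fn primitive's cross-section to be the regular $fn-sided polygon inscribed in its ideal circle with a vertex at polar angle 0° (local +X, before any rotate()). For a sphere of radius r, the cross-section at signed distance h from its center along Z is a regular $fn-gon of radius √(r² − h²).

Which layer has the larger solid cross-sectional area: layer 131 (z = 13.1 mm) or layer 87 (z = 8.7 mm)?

Layer 131 (z = 13.1): the cube is not intersected at this z (z outside [0, 13]); the r=11 sphere at (0, 4) slices to a regular 8-gon of circumradius 9.284 (√(r²−h²) with h=5.9 from center) (area = (8/2)·9.284²·sin(360°/8) = 243.78 mm²); the sphere at (10.5, -3.5) does not reach this height (|z−center|=5.100 > r=5); Taking the union: only the r=11 sphere at (0, 4) is present, so the union is just that shape — area = 243.78 mm². So its area = 243.78 mm². Layer 87 (z = 8.7): the cube (footprint 14×13.5) is included at this height (area 189.00 mm²); the r=11 sphere at (0, 4) slices to a regular 8-gon of circumradius 3.861 (√(r²−h²) with h=10.3 from center) (area = (8/2)·3.861²·sin(360°/8) = 42.17 mm²); the r=5 sphere at (10.5, -3.5) contributes a regular 8-gon of circumradius √(5²−0.7²) = 4.951 (area = (8/2)·4.951²·sin(360°/8) = 69.32 mm²); Combining (union): the regions partially overlap — summed areas 300.50 mm² minus the doubly-counted overlap 26.17 mm² gives 274.33 mm² — area = 274.33 mm². So its area = 274.33 mm². Layer 87 is larger (274.33 vs 243.78 mm²).

layer 87 (z = 8.7 mm)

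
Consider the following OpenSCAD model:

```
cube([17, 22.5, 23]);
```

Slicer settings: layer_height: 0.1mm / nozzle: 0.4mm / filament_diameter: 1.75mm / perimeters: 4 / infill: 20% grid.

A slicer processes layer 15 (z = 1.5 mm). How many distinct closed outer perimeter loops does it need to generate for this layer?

At z = 1.5 mm: the 17×22.5 cube contributes its full rectangle. The result has 1 disconnected region.

1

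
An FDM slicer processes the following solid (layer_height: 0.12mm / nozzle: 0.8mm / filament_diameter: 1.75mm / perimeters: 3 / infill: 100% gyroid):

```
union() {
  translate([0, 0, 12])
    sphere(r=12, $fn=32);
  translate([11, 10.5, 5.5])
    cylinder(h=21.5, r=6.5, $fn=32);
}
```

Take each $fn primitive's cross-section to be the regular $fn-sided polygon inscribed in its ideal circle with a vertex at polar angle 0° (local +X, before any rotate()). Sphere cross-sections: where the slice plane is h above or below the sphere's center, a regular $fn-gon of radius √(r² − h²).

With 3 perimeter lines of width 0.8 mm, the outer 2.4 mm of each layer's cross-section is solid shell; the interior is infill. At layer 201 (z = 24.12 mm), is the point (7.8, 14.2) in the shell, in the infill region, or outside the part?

At z = 24.12 mm: the sphere is not intersected at this z (|z−center|=12.120 > r=12); the cylinder at (11, 10.5): section is a regular 32-gon, circumradius r=6.5; Combining (union): only the r=6.5 cylinder at (11, 10.5) is present, so the union is just that shape — 1 connected region. Overall, the cross-section is a single solid region. The nearest boundary edge runs (7.39, 15.90)→(6.40, 15.10); distance from the point to it = 1.58 mm. The point is inside the cross-section, 1.58 mm from the nearest boundary — within the 2.4 mm shell band (3 × 0.8).

shell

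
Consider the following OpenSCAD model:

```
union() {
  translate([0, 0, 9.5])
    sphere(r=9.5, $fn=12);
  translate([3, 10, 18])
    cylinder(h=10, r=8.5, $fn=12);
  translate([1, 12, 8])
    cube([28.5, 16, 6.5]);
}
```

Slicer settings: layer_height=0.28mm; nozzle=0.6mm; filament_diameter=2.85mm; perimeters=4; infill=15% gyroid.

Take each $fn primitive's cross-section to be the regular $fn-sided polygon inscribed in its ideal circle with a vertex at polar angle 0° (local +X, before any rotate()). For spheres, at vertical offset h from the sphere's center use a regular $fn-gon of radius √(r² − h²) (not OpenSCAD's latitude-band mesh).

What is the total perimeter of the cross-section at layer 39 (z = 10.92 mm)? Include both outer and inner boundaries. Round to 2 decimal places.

At z = 10.92 mm: the r=9.5 sphere slices to a regular 12-gon of circumradius 9.393 (√(r²−h²) with h=1.42 from center) (perimeter = 2·12·9.393·sin(180°/12) = 58.35 mm); the cylinder at (3, 10) does not reach this height (z outside [18, 28]); the cube at (1, 12) (footprint 28.5×16) is included at this height (perimeter 89.00 mm); Merging all regions: the 2 present regions are separate (no shared area or edge), so areas and boundary lengths simply add and each stays a separate island — boundary = 147.35 mm. Overall, the cross-section has 2 separate islands. Total boundary length (outer) = 147.35 mm.

147.35 mm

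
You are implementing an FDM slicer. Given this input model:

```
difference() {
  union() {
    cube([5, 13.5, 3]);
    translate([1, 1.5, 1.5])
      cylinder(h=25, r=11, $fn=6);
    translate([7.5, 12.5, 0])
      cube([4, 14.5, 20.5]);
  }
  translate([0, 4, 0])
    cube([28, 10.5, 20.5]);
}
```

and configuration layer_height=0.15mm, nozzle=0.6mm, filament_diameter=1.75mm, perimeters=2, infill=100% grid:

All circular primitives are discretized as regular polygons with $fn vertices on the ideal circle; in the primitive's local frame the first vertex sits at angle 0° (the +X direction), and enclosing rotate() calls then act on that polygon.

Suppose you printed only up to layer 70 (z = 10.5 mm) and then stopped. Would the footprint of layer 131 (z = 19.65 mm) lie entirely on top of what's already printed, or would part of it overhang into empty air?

entirely on top

Compare the two slices. At z = 10.5: the cube is not intersected at this z (z outside [0, 3]); the r=11 cylinder at (1, 1.5) gives a regular 6-gon of circumradius 11 (constant along its height) (area = (6/2)·11.000²·sin(360°/6) = 314.37 mm²); the cube at (7.5, 12.5) (footprint 4×14.5) is included at this height (area 58.00 mm²); Taking the union: the 2 present regions are separate (no shared area or edge), so areas and boundary lengths simply add and each stays a separate island — area = 372.37 mm²; the cube at (0, 4) (footprint 28×10.5) is included at this height (area 294.00 mm²); After the difference (first − rest): starting from the result so far (372.37 mm²), the 28×10.5 cube at (0, 4) partially overlaps it — only the 67.92 mm² overlap (of its 294.00 mm²) is removed, clipping the outline — area = 304.44 mm². At z = 19.65: the cube is absent (z outside [0, 3]); the r=11 cylinder at (1, 1.5) gives a regular 6-gon of circumradius 11 (constant along its height) (area = (6/2)·11.000²·sin(360°/6) = 314.37 mm²); the 4×14.5 cube at (7.5, 12.5) contributes its full rectangle (area 58.00 mm²); Merging all regions: the 2 present regions are separate (no shared area or edge), so areas and boundary lengths simply add and each stays a separate island — area = 372.37 mm²; the cube at (0, 4) is present — its section is the full 28×10.5 rectangle (area 294.00 mm²); Subtracting the remaining from the first: starting from the result so far (372.37 mm²), the 28×10.5 cube at (0, 4) partially overlaps it — only the 67.92 mm² overlap (of its 294.00 mm²) is removed, clipping the outline — area = 304.44 mm². Checking containment: the cross-section at z = 19.65 is a subset of the cross-section at z = 10.5.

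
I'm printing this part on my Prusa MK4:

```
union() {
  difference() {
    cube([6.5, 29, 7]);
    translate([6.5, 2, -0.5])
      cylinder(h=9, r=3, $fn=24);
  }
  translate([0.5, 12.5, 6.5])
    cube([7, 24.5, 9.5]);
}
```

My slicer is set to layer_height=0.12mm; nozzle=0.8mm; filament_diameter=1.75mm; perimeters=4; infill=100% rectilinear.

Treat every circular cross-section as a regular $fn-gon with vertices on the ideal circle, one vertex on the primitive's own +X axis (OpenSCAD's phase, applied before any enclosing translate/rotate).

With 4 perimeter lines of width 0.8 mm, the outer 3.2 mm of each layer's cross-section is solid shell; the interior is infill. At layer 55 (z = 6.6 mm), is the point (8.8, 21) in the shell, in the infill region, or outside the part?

outside

At z = 6.6 mm: the cube is present — its section is the full 6.5×29 rectangle; the cylinder at (6.5, 2): section is a regular 24-gon, circumradius r=3; Taking the first minus the rest: starting from the 6.5×29 cube, the r=3 cylinder at (6.5, 2) partially overlaps it — only the 12.47 mm² overlap (of its 27.95 mm²) is removed, clipping the outline — 1 connected region; the 7×24.5 cube at (0.5, 12.5) contributes its full rectangle; Taking the union: the regions partially overlap (shared area 99.00 mm²), so overlapping operands fuse into one piece — 1 connected region. Overall, the cross-section is a single solid region. The nearest boundary edge runs (7.50, 37.00)→(7.50, 12.50); distance from the point to it = 1.30 mm. The point is not inside any of the regions above, so it lies outside the cross-section (1.30 mm from the nearest boundary).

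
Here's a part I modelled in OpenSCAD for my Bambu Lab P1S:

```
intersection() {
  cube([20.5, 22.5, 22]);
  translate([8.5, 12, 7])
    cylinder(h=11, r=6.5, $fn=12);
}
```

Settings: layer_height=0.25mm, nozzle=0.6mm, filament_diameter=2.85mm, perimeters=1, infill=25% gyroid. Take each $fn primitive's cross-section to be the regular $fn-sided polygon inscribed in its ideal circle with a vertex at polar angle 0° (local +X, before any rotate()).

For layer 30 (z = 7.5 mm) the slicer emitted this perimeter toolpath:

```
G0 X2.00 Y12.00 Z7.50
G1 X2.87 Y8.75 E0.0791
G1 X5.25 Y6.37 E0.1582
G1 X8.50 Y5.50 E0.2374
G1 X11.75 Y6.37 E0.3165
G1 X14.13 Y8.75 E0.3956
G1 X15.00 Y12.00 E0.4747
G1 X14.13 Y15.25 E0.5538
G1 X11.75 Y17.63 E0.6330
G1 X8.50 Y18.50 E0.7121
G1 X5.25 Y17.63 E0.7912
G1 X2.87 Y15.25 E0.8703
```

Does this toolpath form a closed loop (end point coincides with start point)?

no

Start point (G0): (2.00, 12.00). End point (last G1): the path does not return to the start — open.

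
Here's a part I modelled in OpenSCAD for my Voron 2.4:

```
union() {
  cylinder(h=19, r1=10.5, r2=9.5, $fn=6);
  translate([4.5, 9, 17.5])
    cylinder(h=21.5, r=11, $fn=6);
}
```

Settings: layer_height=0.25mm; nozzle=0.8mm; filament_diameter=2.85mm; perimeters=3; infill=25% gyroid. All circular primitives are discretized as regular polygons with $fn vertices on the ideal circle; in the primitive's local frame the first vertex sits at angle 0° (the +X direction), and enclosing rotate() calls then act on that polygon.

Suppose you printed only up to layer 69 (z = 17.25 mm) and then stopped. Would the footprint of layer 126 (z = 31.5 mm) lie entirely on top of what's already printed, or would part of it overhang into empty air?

Compare the two slices. At z = 17.25: the cone: at t=0.908 of its height the radius interpolates to r₁+(r₂−r₁)t = 9.592, giving a regular 6-gon of that circumradius (area = (6/2)·9.592²·sin(360°/6) = 239.05 mm²); the cylinder at (4.5, 9) is not intersected at this z (z outside [17.5, 39]); Merging all regions: only the cone is present, so the union is just that shape — area = 239.05 mm². At z = 31.5: the cone does not reach this height (z outside [0, 19]); the r=11 cylinder at (4.5, 9) gives a regular 6-gon of circumradius 11 (constant along its height) (area = (6/2)·11.000²·sin(360°/6) = 314.37 mm²); Taking the union: only the r=11 cylinder at (4.5, 9) is present, so the union is just that shape — area = 314.37 mm². Checking containment: at z = 31.5 the cross-section extends beyond the z = 17.25 cross-section by about 219.02 mm².

part overhangs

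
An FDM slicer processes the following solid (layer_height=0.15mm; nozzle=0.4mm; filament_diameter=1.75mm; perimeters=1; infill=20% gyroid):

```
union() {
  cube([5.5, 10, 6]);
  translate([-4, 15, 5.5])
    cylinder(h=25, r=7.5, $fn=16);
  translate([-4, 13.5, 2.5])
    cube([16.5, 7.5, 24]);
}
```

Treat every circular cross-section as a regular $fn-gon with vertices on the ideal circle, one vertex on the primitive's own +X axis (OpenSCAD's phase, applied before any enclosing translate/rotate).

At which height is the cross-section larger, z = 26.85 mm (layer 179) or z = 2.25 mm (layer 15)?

layer 179 (z = 26.85 mm)

Layer 179 (z = 26.85): the cube is absent (z outside [0, 6]); the cylinder at (-4, 15): section is a regular 16-gon, circumradius r=7.5 (area = (16/2)·7.500²·sin(360°/16) = 172.21 mm²); the cube at (-4, 13.5) does not reach this height (z outside [2.5, 26.5]); Combining (union): only the r=7.5 cylinder at (-4, 15) is present, so the union is just that shape — area = 172.21 mm². So its area = 172.21 mm². Layer 15 (z = 2.25): the cube is present — its section is the full 5.5×10 rectangle (area 55.00 mm²); the cylinder at (-4, 15) does not reach this height (z outside [5.5, 30.5]); the cube at (-4, 13.5) is absent (z outside [2.5, 26.5]); Merging all regions: only the 5.5×10 cube is present, so the union is just that shape — area = 55.00 mm². So its area = 55.00 mm². Layer 179 is larger (172.21 vs 55.00 mm²).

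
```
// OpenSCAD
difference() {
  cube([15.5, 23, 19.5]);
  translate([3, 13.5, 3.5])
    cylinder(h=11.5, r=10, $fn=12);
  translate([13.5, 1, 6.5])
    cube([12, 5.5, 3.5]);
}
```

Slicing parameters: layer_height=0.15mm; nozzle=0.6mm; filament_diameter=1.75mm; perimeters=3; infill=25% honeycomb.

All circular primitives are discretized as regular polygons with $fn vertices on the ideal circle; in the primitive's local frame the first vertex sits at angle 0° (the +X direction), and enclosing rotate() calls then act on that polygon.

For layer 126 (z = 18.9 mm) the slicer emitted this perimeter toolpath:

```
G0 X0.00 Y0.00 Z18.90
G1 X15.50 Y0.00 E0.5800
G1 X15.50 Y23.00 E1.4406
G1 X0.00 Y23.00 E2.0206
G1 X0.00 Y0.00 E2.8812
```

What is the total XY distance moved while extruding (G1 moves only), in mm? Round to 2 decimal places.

Sum the Euclidean lengths of each G1 segment: total = 77.00 mm.

77.00 mm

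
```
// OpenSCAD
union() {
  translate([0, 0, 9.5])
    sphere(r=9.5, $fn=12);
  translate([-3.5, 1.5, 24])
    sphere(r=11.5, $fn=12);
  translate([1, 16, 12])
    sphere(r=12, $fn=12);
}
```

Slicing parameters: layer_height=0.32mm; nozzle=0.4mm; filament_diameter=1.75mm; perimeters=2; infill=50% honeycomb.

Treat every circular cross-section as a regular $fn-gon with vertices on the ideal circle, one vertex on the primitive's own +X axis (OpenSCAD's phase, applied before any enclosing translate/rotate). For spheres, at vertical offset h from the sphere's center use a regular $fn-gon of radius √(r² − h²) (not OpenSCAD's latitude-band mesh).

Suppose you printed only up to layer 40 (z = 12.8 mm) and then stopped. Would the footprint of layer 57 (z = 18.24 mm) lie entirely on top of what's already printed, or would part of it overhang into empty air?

Compare the two slices. At z = 12.8: the r=9.5 sphere contributes a regular 12-gon of circumradius √(9.5²−3.3²) = 8.908 (area = (12/2)·8.908²·sin(360°/12) = 238.08 mm²); the r=11.5 sphere at (-3.5, 1.5) contributes a regular 12-gon of circumradius √(11.5²−11.2²) = 2.610 (area = (12/2)·2.610²·sin(360°/12) = 20.43 mm²); the r=12 sphere at (1, 16) contributes a regular 12-gon of circumradius √(12²−0.8²) = 11.973 (area = (12/2)·11.973²·sin(360°/12) = 430.08 mm²); Merging all regions: the regions partially overlap — summed areas 688.59 mm² minus the doubly-counted overlap 57.64 mm² gives 630.95 mm² — area = 630.95 mm². At z = 18.24: the sphere: section is a regular 12-gon, circumradius = √(r²−h²) = √(9.5²−8.74²) = 3.723 (area = (12/2)·3.723²·sin(360°/12) = 41.59 mm²); the r=11.5 sphere at (-3.5, 1.5) slices to a regular 12-gon of circumradius 9.954 (√(r²−h²) with h=5.76 from center) (area = (12/2)·9.954²·sin(360°/12) = 297.22 mm²); the sphere at (1, 16): section is a regular 12-gon, circumradius = √(r²−h²) = √(12²−6.24²) = 10.250 (area = (12/2)·10.250²·sin(360°/12) = 315.19 mm²); Taking the union: the regions partially overlap — summed areas 653.99 mm² minus the doubly-counted overlap 80.55 mm² gives 573.44 mm² — area = 573.44 mm². Checking containment: at z = 18.24 the cross-section extends beyond the z = 12.8 cross-section by about 72.72 mm².

part overhangs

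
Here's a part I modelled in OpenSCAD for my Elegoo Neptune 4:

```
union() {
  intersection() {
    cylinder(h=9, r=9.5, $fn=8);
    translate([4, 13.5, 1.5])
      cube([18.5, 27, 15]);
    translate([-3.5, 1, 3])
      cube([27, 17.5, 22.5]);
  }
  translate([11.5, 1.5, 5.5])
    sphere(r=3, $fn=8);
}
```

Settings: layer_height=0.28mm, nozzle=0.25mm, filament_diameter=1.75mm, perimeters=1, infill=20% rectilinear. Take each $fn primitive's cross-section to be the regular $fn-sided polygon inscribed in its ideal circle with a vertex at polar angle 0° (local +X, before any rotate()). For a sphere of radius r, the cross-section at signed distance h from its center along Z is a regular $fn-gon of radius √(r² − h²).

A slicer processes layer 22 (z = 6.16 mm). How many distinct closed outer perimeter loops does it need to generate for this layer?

At z = 6.16 mm: the r=9.5 cylinder gives a regular 8-gon of circumradius 9.5 (constant along its height); the cube at (4, 13.5) is present — its section is the full 18.5×27 rectangle; the cube at (-3.5, 1) (footprint 27×17.5) is included at this height; Keeping only the common overlap: the 18.5×27 cube at (4, 13.5) does not overlap the r=9.5 cylinder (empty); the 27×17.5 cube at (-3.5, 1) does not overlap the running intersection (empty) — nothing remains; the sphere at (11.5, 1.5): section is a regular 8-gon, circumradius = √(r²−h²) = √(3²−0.66²) = 2.926; Combining (union): only the r=3 sphere at (11.5, 1.5) is present, so the union is just that shape — 1 connected region. The result has 1 disconnected region.

1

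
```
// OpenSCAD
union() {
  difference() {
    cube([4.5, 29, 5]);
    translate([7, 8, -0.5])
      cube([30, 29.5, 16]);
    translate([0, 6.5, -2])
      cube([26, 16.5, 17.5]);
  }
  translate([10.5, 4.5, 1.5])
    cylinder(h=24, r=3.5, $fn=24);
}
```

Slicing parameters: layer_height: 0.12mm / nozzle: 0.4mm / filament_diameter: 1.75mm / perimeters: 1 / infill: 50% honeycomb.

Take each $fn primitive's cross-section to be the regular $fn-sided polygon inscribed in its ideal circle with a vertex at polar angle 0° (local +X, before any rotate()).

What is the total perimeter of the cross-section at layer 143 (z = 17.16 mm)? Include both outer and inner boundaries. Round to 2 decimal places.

21.93 mm

At z = 17.16 mm: the cube is not intersected at this z (z outside [0, 5]); the cube at (7, 8) is absent (z outside [-0.5, 15.5]); the cube at (0, 6.5) does not reach this height (z outside [-2, 15.5]); Taking the first minus the rest: the first operand is absent here, so nothing remains; the r=3.5 cylinder at (10.5, 4.5) gives a regular 24-gon of circumradius 3.5 (constant along its height) (perimeter = 2·24·3.500·sin(180°/24) = 21.93 mm); Combining (union): only the r=3.5 cylinder at (10.5, 4.5) is present, so the union is just that shape — boundary = 21.93 mm. Overall, the cross-section is a single solid region. Total boundary length (outer) = 21.93 mm.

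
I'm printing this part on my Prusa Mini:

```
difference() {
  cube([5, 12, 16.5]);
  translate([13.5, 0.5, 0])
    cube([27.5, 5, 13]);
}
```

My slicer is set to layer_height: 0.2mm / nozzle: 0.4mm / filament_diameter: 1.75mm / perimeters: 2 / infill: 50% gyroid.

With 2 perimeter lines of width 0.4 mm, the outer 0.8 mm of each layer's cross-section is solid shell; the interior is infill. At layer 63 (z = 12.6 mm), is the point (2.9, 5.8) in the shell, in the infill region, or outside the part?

infill

At z = 12.6 mm: the cube is present — its section is the full 5×12 rectangle; the 27.5×5 cube at (13.5, 0.5) contributes its full rectangle; After the difference (first − rest): starting from the 5×12 cube, the 27.5×5 cube at (13.5, 0.5) misses the remaining region (no effect) — 1 connected region. Overall, the cross-section is a single solid region. The nearest boundary edge runs (5.00, 12.00)→(5.00, 0.00); distance from the point to it = 2.10 mm. The point is inside the cross-section and 2.10 mm from the nearest boundary — more than the 0.8 mm shell width (2 × 0.4), so it's in the infill interior.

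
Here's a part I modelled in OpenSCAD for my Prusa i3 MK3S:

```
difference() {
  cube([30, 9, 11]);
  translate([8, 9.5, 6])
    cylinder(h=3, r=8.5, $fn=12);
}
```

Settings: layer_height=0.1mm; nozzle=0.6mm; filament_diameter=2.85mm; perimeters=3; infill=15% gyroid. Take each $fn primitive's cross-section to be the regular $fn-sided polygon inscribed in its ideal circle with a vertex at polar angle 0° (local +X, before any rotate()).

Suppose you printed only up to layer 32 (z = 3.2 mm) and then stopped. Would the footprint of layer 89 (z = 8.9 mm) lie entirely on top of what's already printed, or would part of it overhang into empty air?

Compare the two slices. At z = 3.2: the cube (footprint 30×9) is included at this height (area 270.00 mm²); the cylinder at (8, 9.5) is not intersected at this z (z outside [6, 9]); After the difference (first − rest): none of the subtracted shapes is present at this height, so the 30×9 cube is unchanged — area = 270.00 mm². At z = 8.9: the cube is present — its section is the full 30×9 rectangle (area 270.00 mm²); the r=8.5 cylinder at (8, 9.5) gives a regular 12-gon of circumradius 8.5 (constant along its height) (area = (12/2)·8.500²·sin(360°/12) = 216.75 mm²); Subtracting the remaining from the first: starting from the 30×9 cube (270.00 mm²), the r=8.5 cylinder at (8, 9.5) partially overlaps it — only the 99.69 mm² overlap (of its 216.75 mm²) is removed, clipping the outline — area = 170.31 mm². Checking containment: the cross-section at z = 8.9 is a subset of the cross-section at z = 3.2.

entirely on top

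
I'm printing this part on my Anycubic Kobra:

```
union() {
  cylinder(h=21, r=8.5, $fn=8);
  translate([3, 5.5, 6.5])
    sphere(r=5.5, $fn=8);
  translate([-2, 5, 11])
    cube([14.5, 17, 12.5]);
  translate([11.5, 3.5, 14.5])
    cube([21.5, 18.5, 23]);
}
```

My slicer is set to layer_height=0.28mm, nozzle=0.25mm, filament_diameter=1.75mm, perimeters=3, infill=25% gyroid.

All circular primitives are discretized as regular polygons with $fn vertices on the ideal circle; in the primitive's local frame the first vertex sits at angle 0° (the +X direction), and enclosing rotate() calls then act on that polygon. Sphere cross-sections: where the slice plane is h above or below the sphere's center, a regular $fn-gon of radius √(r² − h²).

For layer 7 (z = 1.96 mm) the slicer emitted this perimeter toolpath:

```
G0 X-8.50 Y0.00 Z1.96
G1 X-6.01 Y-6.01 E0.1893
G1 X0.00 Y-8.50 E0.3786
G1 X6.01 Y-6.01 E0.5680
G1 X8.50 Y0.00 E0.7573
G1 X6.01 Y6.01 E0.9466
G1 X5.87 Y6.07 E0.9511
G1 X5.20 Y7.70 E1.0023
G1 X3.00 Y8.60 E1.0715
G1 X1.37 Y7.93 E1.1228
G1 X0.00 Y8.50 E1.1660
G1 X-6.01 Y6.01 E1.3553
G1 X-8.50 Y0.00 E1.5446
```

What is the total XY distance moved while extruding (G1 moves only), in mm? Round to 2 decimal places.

Sum the Euclidean lengths of each G1 segment: total = 53.08 mm.

53.08 mm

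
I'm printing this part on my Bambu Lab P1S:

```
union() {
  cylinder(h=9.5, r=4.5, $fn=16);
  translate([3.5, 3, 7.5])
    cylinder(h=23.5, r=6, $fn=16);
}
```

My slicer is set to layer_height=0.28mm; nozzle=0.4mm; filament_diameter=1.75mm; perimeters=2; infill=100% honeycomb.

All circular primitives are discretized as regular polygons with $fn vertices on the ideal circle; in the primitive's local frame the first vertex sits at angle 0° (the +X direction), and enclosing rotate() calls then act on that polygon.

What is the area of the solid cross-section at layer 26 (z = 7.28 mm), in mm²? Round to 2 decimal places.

At z = 7.28 mm: the r=4.5 cylinder contributes a regular 16-gon of circumradius 4.5 (area = (16/2)·4.500²·sin(360°/16) = 61.99 mm²); the cylinder at (3.5, 3) is absent (z outside [7.5, 31]); Combining (union): only the r=4.5 cylinder is present, so the union is just that shape — area = 61.99 mm². Overall, the cross-section is a single solid region. Net area = 61.99 mm².

61.99 mm²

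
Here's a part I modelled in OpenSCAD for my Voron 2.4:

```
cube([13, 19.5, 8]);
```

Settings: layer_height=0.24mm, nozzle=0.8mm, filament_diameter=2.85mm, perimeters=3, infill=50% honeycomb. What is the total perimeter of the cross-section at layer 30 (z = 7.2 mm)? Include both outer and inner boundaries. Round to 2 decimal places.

65.00 mm

At z = 7.2 mm: the cube (footprint 13×19.5) is included at this height (perimeter 65.00 mm). Overall, the cross-section is a single solid region. Total boundary length (outer) = 65.00 mm.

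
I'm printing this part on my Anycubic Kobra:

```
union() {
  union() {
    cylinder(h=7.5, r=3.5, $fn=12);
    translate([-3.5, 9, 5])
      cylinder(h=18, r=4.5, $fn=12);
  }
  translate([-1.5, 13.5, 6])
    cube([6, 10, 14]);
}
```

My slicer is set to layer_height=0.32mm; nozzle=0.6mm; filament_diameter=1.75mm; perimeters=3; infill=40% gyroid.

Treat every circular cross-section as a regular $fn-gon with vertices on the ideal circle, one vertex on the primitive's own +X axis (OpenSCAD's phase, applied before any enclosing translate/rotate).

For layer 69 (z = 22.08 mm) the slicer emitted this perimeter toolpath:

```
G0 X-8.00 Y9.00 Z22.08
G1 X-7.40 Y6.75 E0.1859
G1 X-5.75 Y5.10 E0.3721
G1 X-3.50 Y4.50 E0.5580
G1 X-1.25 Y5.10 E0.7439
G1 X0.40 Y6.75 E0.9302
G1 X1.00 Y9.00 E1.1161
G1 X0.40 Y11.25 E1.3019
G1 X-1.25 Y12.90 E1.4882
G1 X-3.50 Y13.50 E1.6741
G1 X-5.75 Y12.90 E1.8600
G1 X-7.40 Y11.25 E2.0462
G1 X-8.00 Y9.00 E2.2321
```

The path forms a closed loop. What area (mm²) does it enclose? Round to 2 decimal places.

Apply the shoelace formula to the sequence of (X, Y) vertices; enclosed area = 60.80 mm².

60.80 mm²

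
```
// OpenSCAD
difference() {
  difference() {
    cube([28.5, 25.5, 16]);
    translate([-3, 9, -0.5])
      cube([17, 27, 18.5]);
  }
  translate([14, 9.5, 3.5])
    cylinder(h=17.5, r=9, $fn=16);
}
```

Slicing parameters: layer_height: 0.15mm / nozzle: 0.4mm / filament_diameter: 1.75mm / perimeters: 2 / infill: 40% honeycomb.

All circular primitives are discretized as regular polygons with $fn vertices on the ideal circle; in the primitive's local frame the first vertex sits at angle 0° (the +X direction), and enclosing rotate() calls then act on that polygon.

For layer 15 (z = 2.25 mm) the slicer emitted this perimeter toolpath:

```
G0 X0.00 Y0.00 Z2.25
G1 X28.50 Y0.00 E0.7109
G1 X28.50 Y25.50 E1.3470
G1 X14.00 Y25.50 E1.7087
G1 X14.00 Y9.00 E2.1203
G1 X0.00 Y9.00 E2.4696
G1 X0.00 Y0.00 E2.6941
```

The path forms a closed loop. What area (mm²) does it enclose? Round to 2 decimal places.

495.75 mm²

Apply the shoelace formula to the sequence of (X, Y) vertices; enclosed area = 495.75 mm².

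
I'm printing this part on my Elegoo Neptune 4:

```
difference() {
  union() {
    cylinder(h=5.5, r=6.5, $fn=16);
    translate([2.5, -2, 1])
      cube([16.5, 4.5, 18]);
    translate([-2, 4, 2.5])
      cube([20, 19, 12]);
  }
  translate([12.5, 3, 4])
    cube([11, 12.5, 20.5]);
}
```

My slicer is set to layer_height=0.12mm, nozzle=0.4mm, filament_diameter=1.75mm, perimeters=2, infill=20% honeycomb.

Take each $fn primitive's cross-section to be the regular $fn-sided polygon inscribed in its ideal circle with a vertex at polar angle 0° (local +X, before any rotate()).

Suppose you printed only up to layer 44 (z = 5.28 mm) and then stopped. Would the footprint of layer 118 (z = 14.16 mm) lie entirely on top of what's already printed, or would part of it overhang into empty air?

Compare the two slices. At z = 5.28: the cylinder: section is a regular 16-gon, circumradius r=6.5 (area = (16/2)·6.500²·sin(360°/16) = 129.35 mm²); the 16.5×4.5 cube at (2.5, -2) contributes its full rectangle (area 74.25 mm²); the 20×19 cube at (-2, 4) contributes its full rectangle (area 380.00 mm²); Taking the union: the regions partially overlap — summed areas 583.60 mm² minus the doubly-counted overlap 30.05 mm² gives 553.55 mm² — area = 553.55 mm²; the cube at (12.5, 3) is present — its section is the full 11×12.5 rectangle (area 137.50 mm²); After the difference (first − rest): starting from that combined region (553.55 mm²), the 11×12.5 cube at (12.5, 3) partially overlaps it — only the 63.25 mm² overlap (of its 137.50 mm²) is removed, clipping the outline — area = 490.30 mm². At z = 14.16: the cylinder is not intersected at this z (z outside [0, 5.5]); the cube at (2.5, -2) (footprint 16.5×4.5) is included at this height (area 74.25 mm²); the cube at (-2, 4) is present — its section is the full 20×19 rectangle (area 380.00 mm²); Combining (union): the 2 present regions are separate (no shared area or edge), so areas and boundary lengths simply add and each stays a separate island — area = 454.25 mm²; the cube at (12.5, 3) (footprint 11×12.5) is included at this height (area 137.50 mm²); Subtracting the remaining from the first: starting from that combined region (454.25 mm²), the 11×12.5 cube at (12.5, 3) partially overlaps it — only the 63.25 mm² overlap (of its 137.50 mm²) is removed, clipping the outline — area = 391.00 mm². Checking containment: the cross-section at z = 14.16 is a subset of the cross-section at z = 5.28.

entirely on top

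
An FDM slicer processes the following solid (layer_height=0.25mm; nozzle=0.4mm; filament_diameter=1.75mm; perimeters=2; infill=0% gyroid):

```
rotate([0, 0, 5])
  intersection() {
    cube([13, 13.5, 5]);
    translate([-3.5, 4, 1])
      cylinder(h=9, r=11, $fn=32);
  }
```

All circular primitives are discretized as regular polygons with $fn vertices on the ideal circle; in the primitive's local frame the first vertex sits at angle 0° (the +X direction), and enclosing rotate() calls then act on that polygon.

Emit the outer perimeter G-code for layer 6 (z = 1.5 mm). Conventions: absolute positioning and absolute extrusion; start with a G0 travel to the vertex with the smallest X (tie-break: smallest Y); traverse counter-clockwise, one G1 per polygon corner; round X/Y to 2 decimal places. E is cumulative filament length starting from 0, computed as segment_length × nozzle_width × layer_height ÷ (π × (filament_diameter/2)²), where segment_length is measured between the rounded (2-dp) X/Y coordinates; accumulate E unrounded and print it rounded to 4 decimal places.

At z = 1.5 mm: the 13×13.5 cube contributes its full rectangle; the r=11 cylinder at (-3.5, 4) gives a regular 32-gon of circumradius 11 (constant along its height); After intersecting: the r=11 cylinder at (-3.5, 4) partially overlaps the 13×13.5 cube; clipping to the common part keeps 84.62 mm² — 1 connected region; (rotated 5° about Z; rotation is an isometry so areas/perimeters/island counts are preserved). The outline is a single polygon with 11 vertices. Extrusion per mm of travel: 0.4 × 0.25 / (π × 0.875²) = 0.041575. Accumulating E over each segment gives final E = 1.5717.

G0 X-1.18 Y13.45 Z1.50
G1 X0.00 Y0.00 E0.5613
G1 X6.70 Y0.59 E0.8410
G1 X7.10 Y2.48 E0.9213
G1 X7.12 Y4.64 E1.0111
G1 X6.73 Y6.76 E1.1007
G1 X5.92 Y8.76 E1.1904
G1 X4.74 Y10.56 E1.2799
G1 X3.24 Y12.11 E1.3696
G1 X1.46 Y13.32 E1.4591
G1 X0.77 Y13.62 E1.4903
G1 X-1.18 Y13.45 E1.5717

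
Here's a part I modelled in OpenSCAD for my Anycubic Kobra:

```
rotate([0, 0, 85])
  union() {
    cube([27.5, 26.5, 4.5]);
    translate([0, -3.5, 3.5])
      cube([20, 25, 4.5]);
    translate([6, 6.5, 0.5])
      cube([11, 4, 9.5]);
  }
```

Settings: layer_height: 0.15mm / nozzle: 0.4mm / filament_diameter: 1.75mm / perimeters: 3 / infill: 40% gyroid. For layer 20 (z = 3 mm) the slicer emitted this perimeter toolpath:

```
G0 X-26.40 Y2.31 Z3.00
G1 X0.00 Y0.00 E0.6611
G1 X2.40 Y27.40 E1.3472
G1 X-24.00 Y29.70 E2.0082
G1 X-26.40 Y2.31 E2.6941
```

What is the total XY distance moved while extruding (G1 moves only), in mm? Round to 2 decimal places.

Sum the Euclidean lengths of each G1 segment: total = 108.00 mm.

108.00 mm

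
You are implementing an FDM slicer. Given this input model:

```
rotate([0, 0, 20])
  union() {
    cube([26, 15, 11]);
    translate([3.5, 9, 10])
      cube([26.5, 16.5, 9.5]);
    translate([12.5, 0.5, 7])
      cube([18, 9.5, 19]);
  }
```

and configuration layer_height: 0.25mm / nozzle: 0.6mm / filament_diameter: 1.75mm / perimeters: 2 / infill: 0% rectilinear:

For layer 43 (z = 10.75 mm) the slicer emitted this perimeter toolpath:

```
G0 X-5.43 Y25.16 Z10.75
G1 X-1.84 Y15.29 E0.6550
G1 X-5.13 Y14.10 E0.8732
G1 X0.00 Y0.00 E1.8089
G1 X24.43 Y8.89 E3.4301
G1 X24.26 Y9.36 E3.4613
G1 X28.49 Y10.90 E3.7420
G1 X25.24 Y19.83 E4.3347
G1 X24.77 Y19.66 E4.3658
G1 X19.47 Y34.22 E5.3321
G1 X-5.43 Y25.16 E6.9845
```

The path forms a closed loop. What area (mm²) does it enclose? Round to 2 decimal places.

Apply the shoelace formula to the sequence of (X, Y) vertices; enclosed area = 730.96 mm².

730.96 mm²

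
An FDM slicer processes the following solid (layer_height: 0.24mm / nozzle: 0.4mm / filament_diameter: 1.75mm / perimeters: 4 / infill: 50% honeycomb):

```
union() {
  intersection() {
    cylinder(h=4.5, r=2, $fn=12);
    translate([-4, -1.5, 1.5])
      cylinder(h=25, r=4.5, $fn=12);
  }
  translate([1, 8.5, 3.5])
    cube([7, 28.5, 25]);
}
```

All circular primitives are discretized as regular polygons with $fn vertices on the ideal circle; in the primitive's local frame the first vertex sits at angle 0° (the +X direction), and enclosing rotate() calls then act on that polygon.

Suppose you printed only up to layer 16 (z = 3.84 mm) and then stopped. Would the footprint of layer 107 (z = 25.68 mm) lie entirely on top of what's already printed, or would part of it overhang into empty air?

entirely on top

Compare the two slices. At z = 3.84: the r=2 cylinder contributes a regular 12-gon of circumradius 2 (area = (12/2)·2.000²·sin(360°/12) = 12.00 mm²); the r=4.5 cylinder at (-4, -1.5) contributes a regular 12-gon of circumradius 4.5 (area = (12/2)·4.500²·sin(360°/12) = 60.75 mm²); Keeping only the common overlap: the r=4.5 cylinder at (-4, -1.5) partially overlaps the r=2 cylinder; clipping to the common part keeps 5.93 mm² — area = 5.93 mm²; the cube at (1, 8.5) is present — its section is the full 7×28.5 rectangle (area 199.50 mm²); Taking the union: the 2 present regions are separate (no shared area or edge), so areas and boundary lengths simply add and each stays a separate island — area = 205.43 mm². At z = 25.68: the cylinder does not reach this height (z outside [0, 4.5]); the r=4.5 cylinder at (-4, -1.5) gives a regular 12-gon of circumradius 4.5 (constant along its height) (area = (12/2)·4.500²·sin(360°/12) = 60.75 mm²); Taking the intersection: at least one operand is absent at this height, so nothing remains; the cube at (1, 8.5) (footprint 7×28.5) is included at this height (area 199.50 mm²); Combining (union): only the 7×28.5 cube at (1, 8.5) is present, so the union is just that shape — area = 199.50 mm². Checking containment: the cross-section at z = 25.68 is a subset of the cross-section at z = 3.84.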